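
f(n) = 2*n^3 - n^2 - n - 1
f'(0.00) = -1.00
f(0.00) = -1.00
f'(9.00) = 467.00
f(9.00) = 1367.00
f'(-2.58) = 44.10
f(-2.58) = -39.42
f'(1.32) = 6.81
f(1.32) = 0.54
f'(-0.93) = 6.05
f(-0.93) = -2.54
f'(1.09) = 3.95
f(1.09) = -0.69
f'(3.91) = 82.91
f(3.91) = 99.35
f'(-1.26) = 11.05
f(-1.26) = -5.33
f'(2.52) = 32.06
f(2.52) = 22.14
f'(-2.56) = 43.44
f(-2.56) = -38.55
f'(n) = 6*n^2 - 2*n - 1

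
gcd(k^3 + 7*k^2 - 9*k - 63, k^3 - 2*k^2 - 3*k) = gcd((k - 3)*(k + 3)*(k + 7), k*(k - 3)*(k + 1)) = k - 3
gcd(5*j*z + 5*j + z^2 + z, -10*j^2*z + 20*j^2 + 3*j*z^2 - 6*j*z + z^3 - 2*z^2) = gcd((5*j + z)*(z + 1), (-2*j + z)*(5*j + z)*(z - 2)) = 5*j + z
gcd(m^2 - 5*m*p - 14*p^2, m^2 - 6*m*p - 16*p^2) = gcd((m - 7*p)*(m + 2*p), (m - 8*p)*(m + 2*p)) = m + 2*p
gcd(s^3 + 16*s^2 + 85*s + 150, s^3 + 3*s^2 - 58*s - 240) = s^2 + 11*s + 30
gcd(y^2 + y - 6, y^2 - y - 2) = y - 2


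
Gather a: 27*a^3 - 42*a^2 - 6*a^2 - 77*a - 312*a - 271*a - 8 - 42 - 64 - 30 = 27*a^3 - 48*a^2 - 660*a - 144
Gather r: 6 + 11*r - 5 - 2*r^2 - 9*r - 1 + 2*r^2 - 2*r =0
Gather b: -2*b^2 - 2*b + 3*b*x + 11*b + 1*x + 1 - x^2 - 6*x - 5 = -2*b^2 + b*(3*x + 9) - x^2 - 5*x - 4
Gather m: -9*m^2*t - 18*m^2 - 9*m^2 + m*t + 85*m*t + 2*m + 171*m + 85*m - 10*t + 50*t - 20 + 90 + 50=m^2*(-9*t - 27) + m*(86*t + 258) + 40*t + 120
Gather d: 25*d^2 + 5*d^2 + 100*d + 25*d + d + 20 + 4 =30*d^2 + 126*d + 24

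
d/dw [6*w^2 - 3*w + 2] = 12*w - 3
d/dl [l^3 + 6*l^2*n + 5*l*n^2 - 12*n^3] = 3*l^2 + 12*l*n + 5*n^2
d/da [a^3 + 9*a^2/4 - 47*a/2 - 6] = 3*a^2 + 9*a/2 - 47/2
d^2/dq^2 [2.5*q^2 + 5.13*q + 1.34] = 5.00000000000000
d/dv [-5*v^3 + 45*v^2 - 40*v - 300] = -15*v^2 + 90*v - 40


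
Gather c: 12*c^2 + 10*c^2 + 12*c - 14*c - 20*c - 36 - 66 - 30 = 22*c^2 - 22*c - 132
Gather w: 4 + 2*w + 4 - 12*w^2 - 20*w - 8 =-12*w^2 - 18*w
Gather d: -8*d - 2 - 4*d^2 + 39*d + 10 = -4*d^2 + 31*d + 8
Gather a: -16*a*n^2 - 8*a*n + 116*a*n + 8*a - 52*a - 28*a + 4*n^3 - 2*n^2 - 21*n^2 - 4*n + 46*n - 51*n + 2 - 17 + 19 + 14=a*(-16*n^2 + 108*n - 72) + 4*n^3 - 23*n^2 - 9*n + 18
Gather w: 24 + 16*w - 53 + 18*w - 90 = 34*w - 119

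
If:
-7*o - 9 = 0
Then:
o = -9/7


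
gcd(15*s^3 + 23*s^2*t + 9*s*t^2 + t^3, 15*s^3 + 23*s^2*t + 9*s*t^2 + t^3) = 15*s^3 + 23*s^2*t + 9*s*t^2 + t^3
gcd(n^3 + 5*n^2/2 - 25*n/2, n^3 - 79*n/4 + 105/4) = n + 5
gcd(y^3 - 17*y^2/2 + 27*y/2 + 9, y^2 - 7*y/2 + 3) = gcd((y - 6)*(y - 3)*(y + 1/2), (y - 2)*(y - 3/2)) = 1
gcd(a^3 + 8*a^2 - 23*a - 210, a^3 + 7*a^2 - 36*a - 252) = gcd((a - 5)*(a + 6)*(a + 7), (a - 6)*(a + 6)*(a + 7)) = a^2 + 13*a + 42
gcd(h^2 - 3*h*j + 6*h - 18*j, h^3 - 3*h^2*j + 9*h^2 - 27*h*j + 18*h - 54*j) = h^2 - 3*h*j + 6*h - 18*j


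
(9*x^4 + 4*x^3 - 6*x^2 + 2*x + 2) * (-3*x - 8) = -27*x^5 - 84*x^4 - 14*x^3 + 42*x^2 - 22*x - 16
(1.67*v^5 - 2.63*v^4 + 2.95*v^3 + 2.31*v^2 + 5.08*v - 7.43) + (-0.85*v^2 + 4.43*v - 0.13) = 1.67*v^5 - 2.63*v^4 + 2.95*v^3 + 1.46*v^2 + 9.51*v - 7.56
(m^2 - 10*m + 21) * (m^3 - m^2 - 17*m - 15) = m^5 - 11*m^4 + 14*m^3 + 134*m^2 - 207*m - 315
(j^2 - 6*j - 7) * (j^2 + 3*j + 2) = j^4 - 3*j^3 - 23*j^2 - 33*j - 14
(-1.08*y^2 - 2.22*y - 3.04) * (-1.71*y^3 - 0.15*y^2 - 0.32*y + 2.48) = 1.8468*y^5 + 3.9582*y^4 + 5.877*y^3 - 1.512*y^2 - 4.5328*y - 7.5392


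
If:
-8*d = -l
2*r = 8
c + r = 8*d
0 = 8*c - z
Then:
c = z/8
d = z/64 + 1/2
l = z/8 + 4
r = 4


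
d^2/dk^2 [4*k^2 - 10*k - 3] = 8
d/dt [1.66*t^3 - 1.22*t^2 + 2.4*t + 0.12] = 4.98*t^2 - 2.44*t + 2.4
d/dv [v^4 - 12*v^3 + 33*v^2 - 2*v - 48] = 4*v^3 - 36*v^2 + 66*v - 2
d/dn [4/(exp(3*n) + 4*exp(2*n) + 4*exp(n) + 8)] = (-12*exp(2*n) - 32*exp(n) - 16)*exp(n)/(exp(3*n) + 4*exp(2*n) + 4*exp(n) + 8)^2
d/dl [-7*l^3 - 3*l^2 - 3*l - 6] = -21*l^2 - 6*l - 3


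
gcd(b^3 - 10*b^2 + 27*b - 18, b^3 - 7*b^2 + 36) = b^2 - 9*b + 18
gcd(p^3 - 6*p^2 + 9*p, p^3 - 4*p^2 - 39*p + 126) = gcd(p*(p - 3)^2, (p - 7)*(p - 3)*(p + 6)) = p - 3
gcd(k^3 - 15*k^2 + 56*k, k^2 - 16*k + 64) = k - 8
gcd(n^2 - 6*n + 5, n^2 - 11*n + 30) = n - 5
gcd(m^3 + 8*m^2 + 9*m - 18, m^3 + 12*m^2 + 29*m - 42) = m^2 + 5*m - 6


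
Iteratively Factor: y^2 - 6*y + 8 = (y - 4)*(y - 2)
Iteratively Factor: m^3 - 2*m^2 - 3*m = (m)*(m^2 - 2*m - 3) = m*(m + 1)*(m - 3)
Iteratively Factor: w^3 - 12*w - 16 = (w + 2)*(w^2 - 2*w - 8) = (w + 2)^2*(w - 4)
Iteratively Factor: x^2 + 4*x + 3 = (x + 3)*(x + 1)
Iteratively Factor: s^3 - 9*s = (s + 3)*(s^2 - 3*s) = s*(s + 3)*(s - 3)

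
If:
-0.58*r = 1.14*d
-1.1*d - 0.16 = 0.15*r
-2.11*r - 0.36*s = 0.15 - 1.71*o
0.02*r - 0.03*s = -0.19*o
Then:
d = -0.20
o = -1.87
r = 0.39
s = -11.60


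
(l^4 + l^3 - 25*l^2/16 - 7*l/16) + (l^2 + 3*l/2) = l^4 + l^3 - 9*l^2/16 + 17*l/16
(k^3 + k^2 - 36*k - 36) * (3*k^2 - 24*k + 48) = 3*k^5 - 21*k^4 - 84*k^3 + 804*k^2 - 864*k - 1728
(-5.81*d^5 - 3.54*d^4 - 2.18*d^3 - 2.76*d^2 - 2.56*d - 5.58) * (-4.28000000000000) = 24.8668*d^5 + 15.1512*d^4 + 9.3304*d^3 + 11.8128*d^2 + 10.9568*d + 23.8824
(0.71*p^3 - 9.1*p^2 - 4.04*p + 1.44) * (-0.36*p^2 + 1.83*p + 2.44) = -0.2556*p^5 + 4.5753*p^4 - 13.4662*p^3 - 30.1156*p^2 - 7.2224*p + 3.5136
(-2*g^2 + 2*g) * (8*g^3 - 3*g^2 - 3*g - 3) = -16*g^5 + 22*g^4 - 6*g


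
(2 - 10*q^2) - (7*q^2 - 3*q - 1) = -17*q^2 + 3*q + 3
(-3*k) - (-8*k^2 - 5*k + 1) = 8*k^2 + 2*k - 1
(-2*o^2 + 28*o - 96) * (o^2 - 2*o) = -2*o^4 + 32*o^3 - 152*o^2 + 192*o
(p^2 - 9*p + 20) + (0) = p^2 - 9*p + 20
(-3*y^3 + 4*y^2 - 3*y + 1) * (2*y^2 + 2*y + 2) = -6*y^5 + 2*y^4 - 4*y^3 + 4*y^2 - 4*y + 2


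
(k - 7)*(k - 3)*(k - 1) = k^3 - 11*k^2 + 31*k - 21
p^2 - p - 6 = (p - 3)*(p + 2)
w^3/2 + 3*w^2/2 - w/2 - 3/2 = (w/2 + 1/2)*(w - 1)*(w + 3)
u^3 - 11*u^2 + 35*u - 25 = (u - 5)^2*(u - 1)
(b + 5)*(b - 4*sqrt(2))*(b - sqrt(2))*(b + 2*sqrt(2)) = b^4 - 3*sqrt(2)*b^3 + 5*b^3 - 15*sqrt(2)*b^2 - 12*b^2 - 60*b + 16*sqrt(2)*b + 80*sqrt(2)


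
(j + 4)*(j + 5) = j^2 + 9*j + 20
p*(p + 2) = p^2 + 2*p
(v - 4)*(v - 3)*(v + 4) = v^3 - 3*v^2 - 16*v + 48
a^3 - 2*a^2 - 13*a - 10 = (a - 5)*(a + 1)*(a + 2)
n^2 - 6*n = n*(n - 6)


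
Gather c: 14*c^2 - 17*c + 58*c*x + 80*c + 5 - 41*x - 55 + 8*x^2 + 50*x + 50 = 14*c^2 + c*(58*x + 63) + 8*x^2 + 9*x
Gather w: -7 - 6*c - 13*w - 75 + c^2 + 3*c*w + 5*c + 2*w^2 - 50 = c^2 - c + 2*w^2 + w*(3*c - 13) - 132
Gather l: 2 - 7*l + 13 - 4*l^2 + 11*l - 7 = -4*l^2 + 4*l + 8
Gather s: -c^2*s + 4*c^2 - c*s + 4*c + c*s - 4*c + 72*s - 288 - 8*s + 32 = 4*c^2 + s*(64 - c^2) - 256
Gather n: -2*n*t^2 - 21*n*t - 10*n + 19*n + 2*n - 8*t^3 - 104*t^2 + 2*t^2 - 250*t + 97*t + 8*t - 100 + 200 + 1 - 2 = n*(-2*t^2 - 21*t + 11) - 8*t^3 - 102*t^2 - 145*t + 99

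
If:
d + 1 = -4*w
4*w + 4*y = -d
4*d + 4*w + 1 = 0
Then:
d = 0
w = -1/4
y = 1/4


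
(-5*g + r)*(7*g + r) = -35*g^2 + 2*g*r + r^2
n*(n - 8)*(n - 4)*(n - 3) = n^4 - 15*n^3 + 68*n^2 - 96*n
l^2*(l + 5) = l^3 + 5*l^2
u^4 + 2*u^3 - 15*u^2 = u^2*(u - 3)*(u + 5)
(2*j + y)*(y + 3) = 2*j*y + 6*j + y^2 + 3*y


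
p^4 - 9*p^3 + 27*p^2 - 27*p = p*(p - 3)^3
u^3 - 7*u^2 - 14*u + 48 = (u - 8)*(u - 2)*(u + 3)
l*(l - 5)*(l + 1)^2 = l^4 - 3*l^3 - 9*l^2 - 5*l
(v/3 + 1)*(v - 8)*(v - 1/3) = v^3/3 - 16*v^2/9 - 67*v/9 + 8/3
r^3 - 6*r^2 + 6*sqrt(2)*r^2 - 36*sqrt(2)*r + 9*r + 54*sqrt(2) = (r - 3)^2*(r + 6*sqrt(2))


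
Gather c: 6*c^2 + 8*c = 6*c^2 + 8*c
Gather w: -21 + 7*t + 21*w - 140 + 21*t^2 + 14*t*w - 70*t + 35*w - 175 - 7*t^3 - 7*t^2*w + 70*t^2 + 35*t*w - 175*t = -7*t^3 + 91*t^2 - 238*t + w*(-7*t^2 + 49*t + 56) - 336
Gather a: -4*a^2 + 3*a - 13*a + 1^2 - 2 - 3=-4*a^2 - 10*a - 4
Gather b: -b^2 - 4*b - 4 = -b^2 - 4*b - 4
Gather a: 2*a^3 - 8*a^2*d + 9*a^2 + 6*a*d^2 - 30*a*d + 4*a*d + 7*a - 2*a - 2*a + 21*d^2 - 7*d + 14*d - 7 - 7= 2*a^3 + a^2*(9 - 8*d) + a*(6*d^2 - 26*d + 3) + 21*d^2 + 7*d - 14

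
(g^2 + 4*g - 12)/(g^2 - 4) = (g + 6)/(g + 2)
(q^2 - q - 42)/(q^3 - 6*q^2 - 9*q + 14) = (q + 6)/(q^2 + q - 2)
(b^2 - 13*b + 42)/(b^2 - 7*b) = (b - 6)/b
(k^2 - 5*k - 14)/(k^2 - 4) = (k - 7)/(k - 2)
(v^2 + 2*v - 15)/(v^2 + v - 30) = (v^2 + 2*v - 15)/(v^2 + v - 30)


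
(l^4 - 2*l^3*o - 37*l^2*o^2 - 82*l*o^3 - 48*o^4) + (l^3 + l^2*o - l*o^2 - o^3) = l^4 - 2*l^3*o + l^3 - 37*l^2*o^2 + l^2*o - 82*l*o^3 - l*o^2 - 48*o^4 - o^3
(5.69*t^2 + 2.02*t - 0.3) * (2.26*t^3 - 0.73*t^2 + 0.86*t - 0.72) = 12.8594*t^5 + 0.411499999999999*t^4 + 2.7408*t^3 - 2.1406*t^2 - 1.7124*t + 0.216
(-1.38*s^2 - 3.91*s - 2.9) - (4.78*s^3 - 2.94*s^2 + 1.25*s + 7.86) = -4.78*s^3 + 1.56*s^2 - 5.16*s - 10.76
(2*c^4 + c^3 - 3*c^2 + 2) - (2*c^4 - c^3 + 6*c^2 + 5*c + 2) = 2*c^3 - 9*c^2 - 5*c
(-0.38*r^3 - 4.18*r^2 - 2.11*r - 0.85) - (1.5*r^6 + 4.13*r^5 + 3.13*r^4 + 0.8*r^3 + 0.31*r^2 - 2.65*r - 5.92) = -1.5*r^6 - 4.13*r^5 - 3.13*r^4 - 1.18*r^3 - 4.49*r^2 + 0.54*r + 5.07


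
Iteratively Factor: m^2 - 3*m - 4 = (m - 4)*(m + 1)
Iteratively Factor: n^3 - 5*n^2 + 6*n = (n)*(n^2 - 5*n + 6) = n*(n - 3)*(n - 2)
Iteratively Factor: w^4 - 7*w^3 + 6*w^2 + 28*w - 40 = (w - 2)*(w^3 - 5*w^2 - 4*w + 20) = (w - 2)^2*(w^2 - 3*w - 10) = (w - 5)*(w - 2)^2*(w + 2)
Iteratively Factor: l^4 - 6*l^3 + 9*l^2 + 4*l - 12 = (l - 2)*(l^3 - 4*l^2 + l + 6) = (l - 2)^2*(l^2 - 2*l - 3) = (l - 2)^2*(l + 1)*(l - 3)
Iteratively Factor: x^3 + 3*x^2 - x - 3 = (x - 1)*(x^2 + 4*x + 3) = (x - 1)*(x + 1)*(x + 3)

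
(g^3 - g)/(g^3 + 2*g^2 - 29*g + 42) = (g^3 - g)/(g^3 + 2*g^2 - 29*g + 42)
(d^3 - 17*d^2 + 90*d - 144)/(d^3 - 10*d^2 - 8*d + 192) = (d - 3)/(d + 4)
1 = 1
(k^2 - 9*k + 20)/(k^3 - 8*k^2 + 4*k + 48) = (k - 5)/(k^2 - 4*k - 12)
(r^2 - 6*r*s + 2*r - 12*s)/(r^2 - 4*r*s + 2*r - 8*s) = (r - 6*s)/(r - 4*s)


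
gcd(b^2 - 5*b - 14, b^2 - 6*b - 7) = b - 7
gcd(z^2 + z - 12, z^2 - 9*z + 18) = z - 3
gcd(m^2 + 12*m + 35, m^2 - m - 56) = m + 7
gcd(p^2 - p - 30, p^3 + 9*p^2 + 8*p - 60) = p + 5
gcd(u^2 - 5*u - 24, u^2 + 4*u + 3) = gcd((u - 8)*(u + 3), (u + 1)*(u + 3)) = u + 3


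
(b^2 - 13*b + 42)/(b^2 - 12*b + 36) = (b - 7)/(b - 6)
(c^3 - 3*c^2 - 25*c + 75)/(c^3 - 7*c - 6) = (c^2 - 25)/(c^2 + 3*c + 2)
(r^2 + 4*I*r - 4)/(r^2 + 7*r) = (r^2 + 4*I*r - 4)/(r*(r + 7))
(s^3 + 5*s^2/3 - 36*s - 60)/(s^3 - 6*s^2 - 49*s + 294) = (s^2 + 23*s/3 + 10)/(s^2 - 49)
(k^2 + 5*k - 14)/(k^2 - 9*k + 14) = (k + 7)/(k - 7)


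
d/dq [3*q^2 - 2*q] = 6*q - 2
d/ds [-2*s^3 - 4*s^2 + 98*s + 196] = -6*s^2 - 8*s + 98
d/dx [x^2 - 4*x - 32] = 2*x - 4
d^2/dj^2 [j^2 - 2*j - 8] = 2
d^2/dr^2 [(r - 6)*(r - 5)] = 2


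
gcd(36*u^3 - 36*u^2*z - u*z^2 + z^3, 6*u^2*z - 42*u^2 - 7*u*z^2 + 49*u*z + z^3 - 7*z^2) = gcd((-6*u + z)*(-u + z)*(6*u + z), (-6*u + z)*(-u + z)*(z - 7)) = 6*u^2 - 7*u*z + z^2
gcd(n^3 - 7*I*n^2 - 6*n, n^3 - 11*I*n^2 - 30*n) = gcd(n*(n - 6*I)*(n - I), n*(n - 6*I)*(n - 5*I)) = n^2 - 6*I*n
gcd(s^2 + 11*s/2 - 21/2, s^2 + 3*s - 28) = s + 7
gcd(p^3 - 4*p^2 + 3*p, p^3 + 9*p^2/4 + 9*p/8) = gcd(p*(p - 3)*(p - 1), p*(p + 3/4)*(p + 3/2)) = p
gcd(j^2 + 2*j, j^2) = j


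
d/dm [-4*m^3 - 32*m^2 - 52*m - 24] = -12*m^2 - 64*m - 52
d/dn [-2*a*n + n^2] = -2*a + 2*n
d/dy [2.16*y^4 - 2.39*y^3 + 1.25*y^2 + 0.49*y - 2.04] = 8.64*y^3 - 7.17*y^2 + 2.5*y + 0.49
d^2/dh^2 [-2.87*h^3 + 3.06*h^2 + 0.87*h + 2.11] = 6.12 - 17.22*h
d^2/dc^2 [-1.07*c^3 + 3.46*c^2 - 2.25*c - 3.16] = 6.92 - 6.42*c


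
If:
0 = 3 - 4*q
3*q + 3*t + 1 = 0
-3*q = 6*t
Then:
No Solution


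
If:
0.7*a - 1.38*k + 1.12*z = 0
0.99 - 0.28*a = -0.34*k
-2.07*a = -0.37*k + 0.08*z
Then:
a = -0.44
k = -3.27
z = -3.76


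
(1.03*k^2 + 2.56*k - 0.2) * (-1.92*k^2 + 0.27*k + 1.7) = -1.9776*k^4 - 4.6371*k^3 + 2.8262*k^2 + 4.298*k - 0.34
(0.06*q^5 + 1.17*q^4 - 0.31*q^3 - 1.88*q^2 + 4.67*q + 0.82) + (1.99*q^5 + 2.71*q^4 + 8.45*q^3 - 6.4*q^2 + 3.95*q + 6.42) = 2.05*q^5 + 3.88*q^4 + 8.14*q^3 - 8.28*q^2 + 8.62*q + 7.24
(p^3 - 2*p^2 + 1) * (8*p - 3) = 8*p^4 - 19*p^3 + 6*p^2 + 8*p - 3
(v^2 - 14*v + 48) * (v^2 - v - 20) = v^4 - 15*v^3 + 42*v^2 + 232*v - 960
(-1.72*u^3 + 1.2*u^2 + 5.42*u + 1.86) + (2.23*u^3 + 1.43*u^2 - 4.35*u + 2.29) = 0.51*u^3 + 2.63*u^2 + 1.07*u + 4.15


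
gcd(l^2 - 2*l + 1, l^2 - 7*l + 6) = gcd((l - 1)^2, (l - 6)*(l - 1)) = l - 1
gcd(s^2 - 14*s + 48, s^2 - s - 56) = s - 8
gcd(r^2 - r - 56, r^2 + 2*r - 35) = r + 7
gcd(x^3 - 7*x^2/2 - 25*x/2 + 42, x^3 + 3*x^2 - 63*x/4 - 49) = x^2 - x/2 - 14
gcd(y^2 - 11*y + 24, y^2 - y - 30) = 1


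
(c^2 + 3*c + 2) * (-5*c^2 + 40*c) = -5*c^4 + 25*c^3 + 110*c^2 + 80*c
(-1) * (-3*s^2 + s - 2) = 3*s^2 - s + 2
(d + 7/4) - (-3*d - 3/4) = 4*d + 5/2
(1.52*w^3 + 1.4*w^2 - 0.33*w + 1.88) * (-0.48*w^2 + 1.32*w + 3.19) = -0.7296*w^5 + 1.3344*w^4 + 6.8552*w^3 + 3.128*w^2 + 1.4289*w + 5.9972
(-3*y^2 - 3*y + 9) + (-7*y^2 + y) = -10*y^2 - 2*y + 9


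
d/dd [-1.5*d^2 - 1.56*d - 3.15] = -3.0*d - 1.56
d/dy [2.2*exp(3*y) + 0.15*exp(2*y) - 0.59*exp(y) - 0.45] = (6.6*exp(2*y) + 0.3*exp(y) - 0.59)*exp(y)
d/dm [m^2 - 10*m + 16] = 2*m - 10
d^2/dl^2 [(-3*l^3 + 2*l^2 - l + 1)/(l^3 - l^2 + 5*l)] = 2*(-l^6 + 42*l^5 - 21*l^4 - 69*l^3 + 18*l^2 - 15*l + 25)/(l^3*(l^6 - 3*l^5 + 18*l^4 - 31*l^3 + 90*l^2 - 75*l + 125))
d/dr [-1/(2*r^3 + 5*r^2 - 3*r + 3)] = (6*r^2 + 10*r - 3)/(2*r^3 + 5*r^2 - 3*r + 3)^2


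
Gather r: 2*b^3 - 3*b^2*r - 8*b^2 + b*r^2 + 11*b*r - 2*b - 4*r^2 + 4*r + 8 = 2*b^3 - 8*b^2 - 2*b + r^2*(b - 4) + r*(-3*b^2 + 11*b + 4) + 8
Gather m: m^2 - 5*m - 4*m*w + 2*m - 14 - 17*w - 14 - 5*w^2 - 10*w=m^2 + m*(-4*w - 3) - 5*w^2 - 27*w - 28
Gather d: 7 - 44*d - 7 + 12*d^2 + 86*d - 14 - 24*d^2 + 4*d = -12*d^2 + 46*d - 14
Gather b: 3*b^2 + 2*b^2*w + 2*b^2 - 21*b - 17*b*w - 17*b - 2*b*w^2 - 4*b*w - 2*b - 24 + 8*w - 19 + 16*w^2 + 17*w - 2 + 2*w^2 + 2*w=b^2*(2*w + 5) + b*(-2*w^2 - 21*w - 40) + 18*w^2 + 27*w - 45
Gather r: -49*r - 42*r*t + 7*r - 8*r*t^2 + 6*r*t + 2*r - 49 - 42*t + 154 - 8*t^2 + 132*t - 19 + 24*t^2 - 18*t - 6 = r*(-8*t^2 - 36*t - 40) + 16*t^2 + 72*t + 80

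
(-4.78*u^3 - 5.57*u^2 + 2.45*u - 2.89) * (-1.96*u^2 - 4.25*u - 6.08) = 9.3688*u^5 + 31.2322*u^4 + 47.9329*u^3 + 29.1175*u^2 - 2.6135*u + 17.5712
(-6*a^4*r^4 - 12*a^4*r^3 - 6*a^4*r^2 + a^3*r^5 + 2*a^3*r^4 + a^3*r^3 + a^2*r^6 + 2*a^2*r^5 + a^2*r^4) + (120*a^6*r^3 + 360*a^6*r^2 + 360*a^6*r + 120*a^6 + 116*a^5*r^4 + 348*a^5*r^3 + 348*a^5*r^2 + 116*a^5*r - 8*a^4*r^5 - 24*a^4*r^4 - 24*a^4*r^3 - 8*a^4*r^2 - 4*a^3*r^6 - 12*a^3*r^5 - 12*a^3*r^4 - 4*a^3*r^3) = 120*a^6*r^3 + 360*a^6*r^2 + 360*a^6*r + 120*a^6 + 116*a^5*r^4 + 348*a^5*r^3 + 348*a^5*r^2 + 116*a^5*r - 8*a^4*r^5 - 30*a^4*r^4 - 36*a^4*r^3 - 14*a^4*r^2 - 4*a^3*r^6 - 11*a^3*r^5 - 10*a^3*r^4 - 3*a^3*r^3 + a^2*r^6 + 2*a^2*r^5 + a^2*r^4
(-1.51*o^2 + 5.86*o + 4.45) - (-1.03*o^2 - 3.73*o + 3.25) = -0.48*o^2 + 9.59*o + 1.2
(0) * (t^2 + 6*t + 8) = 0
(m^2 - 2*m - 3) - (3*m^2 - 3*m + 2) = -2*m^2 + m - 5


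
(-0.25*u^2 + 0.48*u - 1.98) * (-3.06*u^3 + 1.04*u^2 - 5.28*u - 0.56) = 0.765*u^5 - 1.7288*u^4 + 7.878*u^3 - 4.4536*u^2 + 10.1856*u + 1.1088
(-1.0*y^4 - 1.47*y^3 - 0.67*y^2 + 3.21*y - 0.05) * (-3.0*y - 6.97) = 3.0*y^5 + 11.38*y^4 + 12.2559*y^3 - 4.9601*y^2 - 22.2237*y + 0.3485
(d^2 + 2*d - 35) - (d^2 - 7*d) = 9*d - 35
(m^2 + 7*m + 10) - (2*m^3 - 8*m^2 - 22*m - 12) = -2*m^3 + 9*m^2 + 29*m + 22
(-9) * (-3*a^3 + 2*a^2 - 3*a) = 27*a^3 - 18*a^2 + 27*a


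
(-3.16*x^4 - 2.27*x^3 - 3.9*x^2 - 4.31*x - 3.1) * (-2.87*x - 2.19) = 9.0692*x^5 + 13.4353*x^4 + 16.1643*x^3 + 20.9107*x^2 + 18.3359*x + 6.789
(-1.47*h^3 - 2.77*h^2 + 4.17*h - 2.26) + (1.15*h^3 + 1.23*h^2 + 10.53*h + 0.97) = -0.32*h^3 - 1.54*h^2 + 14.7*h - 1.29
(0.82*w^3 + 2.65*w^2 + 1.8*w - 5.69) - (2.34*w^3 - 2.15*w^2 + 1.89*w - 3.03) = -1.52*w^3 + 4.8*w^2 - 0.0899999999999999*w - 2.66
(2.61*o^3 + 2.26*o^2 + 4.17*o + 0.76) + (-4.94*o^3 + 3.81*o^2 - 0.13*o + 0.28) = -2.33*o^3 + 6.07*o^2 + 4.04*o + 1.04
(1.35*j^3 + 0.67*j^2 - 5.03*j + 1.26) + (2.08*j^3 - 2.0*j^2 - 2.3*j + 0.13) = 3.43*j^3 - 1.33*j^2 - 7.33*j + 1.39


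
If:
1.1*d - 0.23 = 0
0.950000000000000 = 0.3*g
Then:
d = 0.21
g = 3.17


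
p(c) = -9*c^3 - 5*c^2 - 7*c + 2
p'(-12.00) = -3775.00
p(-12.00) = 14918.00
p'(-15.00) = -5932.00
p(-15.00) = 29357.00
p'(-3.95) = -388.77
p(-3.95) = 506.31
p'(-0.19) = -6.07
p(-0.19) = 3.21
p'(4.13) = -508.84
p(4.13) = -746.20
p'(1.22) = -59.39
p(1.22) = -30.32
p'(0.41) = -15.64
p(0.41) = -2.33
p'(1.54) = -86.43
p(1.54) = -53.51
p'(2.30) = -172.83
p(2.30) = -150.05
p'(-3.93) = -384.71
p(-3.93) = 498.57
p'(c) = -27*c^2 - 10*c - 7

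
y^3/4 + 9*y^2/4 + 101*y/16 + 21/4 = (y/4 + 1)*(y + 3/2)*(y + 7/2)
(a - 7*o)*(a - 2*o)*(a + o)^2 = a^4 - 7*a^3*o - 3*a^2*o^2 + 19*a*o^3 + 14*o^4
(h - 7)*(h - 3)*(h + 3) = h^3 - 7*h^2 - 9*h + 63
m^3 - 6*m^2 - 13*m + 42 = (m - 7)*(m - 2)*(m + 3)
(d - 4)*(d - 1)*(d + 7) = d^3 + 2*d^2 - 31*d + 28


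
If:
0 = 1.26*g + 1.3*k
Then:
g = -1.03174603174603*k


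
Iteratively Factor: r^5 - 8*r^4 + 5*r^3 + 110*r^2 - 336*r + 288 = (r - 2)*(r^4 - 6*r^3 - 7*r^2 + 96*r - 144) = (r - 3)*(r - 2)*(r^3 - 3*r^2 - 16*r + 48) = (r - 4)*(r - 3)*(r - 2)*(r^2 + r - 12) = (r - 4)*(r - 3)^2*(r - 2)*(r + 4)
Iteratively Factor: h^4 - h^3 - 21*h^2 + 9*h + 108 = (h - 3)*(h^3 + 2*h^2 - 15*h - 36) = (h - 3)*(h + 3)*(h^2 - h - 12) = (h - 4)*(h - 3)*(h + 3)*(h + 3)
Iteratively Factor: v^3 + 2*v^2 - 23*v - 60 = (v - 5)*(v^2 + 7*v + 12) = (v - 5)*(v + 3)*(v + 4)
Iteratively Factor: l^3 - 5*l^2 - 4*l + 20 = (l - 5)*(l^2 - 4) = (l - 5)*(l + 2)*(l - 2)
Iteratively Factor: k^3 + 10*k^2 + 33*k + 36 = (k + 4)*(k^2 + 6*k + 9) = (k + 3)*(k + 4)*(k + 3)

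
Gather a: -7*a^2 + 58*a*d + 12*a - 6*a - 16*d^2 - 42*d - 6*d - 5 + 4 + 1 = -7*a^2 + a*(58*d + 6) - 16*d^2 - 48*d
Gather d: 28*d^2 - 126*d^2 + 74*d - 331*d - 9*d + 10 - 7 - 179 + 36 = -98*d^2 - 266*d - 140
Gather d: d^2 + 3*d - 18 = d^2 + 3*d - 18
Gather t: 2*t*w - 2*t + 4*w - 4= t*(2*w - 2) + 4*w - 4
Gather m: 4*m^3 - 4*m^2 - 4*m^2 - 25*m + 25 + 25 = 4*m^3 - 8*m^2 - 25*m + 50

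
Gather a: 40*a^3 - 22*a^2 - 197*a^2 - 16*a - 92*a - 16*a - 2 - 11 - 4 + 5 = 40*a^3 - 219*a^2 - 124*a - 12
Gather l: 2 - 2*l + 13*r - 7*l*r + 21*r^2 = l*(-7*r - 2) + 21*r^2 + 13*r + 2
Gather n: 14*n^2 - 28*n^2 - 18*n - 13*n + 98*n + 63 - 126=-14*n^2 + 67*n - 63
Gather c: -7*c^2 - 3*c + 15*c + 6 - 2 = -7*c^2 + 12*c + 4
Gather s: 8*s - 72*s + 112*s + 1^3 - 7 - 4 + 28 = 48*s + 18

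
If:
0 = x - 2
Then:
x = 2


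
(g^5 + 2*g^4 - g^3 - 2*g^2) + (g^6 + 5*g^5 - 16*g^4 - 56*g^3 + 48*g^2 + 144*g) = g^6 + 6*g^5 - 14*g^4 - 57*g^3 + 46*g^2 + 144*g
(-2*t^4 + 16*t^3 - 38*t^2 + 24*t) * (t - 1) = -2*t^5 + 18*t^4 - 54*t^3 + 62*t^2 - 24*t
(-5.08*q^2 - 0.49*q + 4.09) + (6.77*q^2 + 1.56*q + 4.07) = 1.69*q^2 + 1.07*q + 8.16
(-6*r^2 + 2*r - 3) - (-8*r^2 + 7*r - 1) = 2*r^2 - 5*r - 2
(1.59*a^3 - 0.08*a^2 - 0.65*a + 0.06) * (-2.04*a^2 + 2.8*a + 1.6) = -3.2436*a^5 + 4.6152*a^4 + 3.646*a^3 - 2.0704*a^2 - 0.872*a + 0.096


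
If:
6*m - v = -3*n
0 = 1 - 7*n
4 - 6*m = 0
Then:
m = 2/3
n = 1/7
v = 31/7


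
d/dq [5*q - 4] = 5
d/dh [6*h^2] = 12*h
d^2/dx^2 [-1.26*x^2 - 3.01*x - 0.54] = -2.52000000000000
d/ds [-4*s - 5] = -4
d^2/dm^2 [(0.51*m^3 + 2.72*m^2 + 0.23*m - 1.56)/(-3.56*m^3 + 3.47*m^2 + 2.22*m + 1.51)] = (1.4210854715202e-14*m^7 - 81.5446479999999*m^6 - 41.67336*m^5 + 92.4183119999998*m^4 - 479.988984*m^3 + 99.146388*m^2 + 122.67312*m - 11.832988)/(45.118016*m^9 - 131.932176*m^8 + 44.190636*m^7 + 65.351293*m^6 + 84.36291*m^5 - 34.246929*m^4 - 56.382384*m^3 - 46.061493*m^2 - 15.185466*m - 3.442951)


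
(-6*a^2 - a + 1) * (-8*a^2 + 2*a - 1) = 48*a^4 - 4*a^3 - 4*a^2 + 3*a - 1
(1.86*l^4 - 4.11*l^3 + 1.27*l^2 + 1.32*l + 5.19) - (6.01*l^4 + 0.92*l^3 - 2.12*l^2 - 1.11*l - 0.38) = -4.15*l^4 - 5.03*l^3 + 3.39*l^2 + 2.43*l + 5.57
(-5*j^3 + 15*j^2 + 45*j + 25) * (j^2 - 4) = -5*j^5 + 15*j^4 + 65*j^3 - 35*j^2 - 180*j - 100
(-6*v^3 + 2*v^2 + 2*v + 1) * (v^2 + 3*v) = -6*v^5 - 16*v^4 + 8*v^3 + 7*v^2 + 3*v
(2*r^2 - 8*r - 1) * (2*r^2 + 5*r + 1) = 4*r^4 - 6*r^3 - 40*r^2 - 13*r - 1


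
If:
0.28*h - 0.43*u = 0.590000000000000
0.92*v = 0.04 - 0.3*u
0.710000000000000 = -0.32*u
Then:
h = -1.30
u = -2.22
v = 0.77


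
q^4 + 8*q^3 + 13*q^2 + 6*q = q*(q + 1)^2*(q + 6)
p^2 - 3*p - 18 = (p - 6)*(p + 3)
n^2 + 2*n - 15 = (n - 3)*(n + 5)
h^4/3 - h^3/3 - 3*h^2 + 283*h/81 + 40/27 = (h/3 + 1)*(h - 8/3)*(h - 5/3)*(h + 1/3)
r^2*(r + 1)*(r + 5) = r^4 + 6*r^3 + 5*r^2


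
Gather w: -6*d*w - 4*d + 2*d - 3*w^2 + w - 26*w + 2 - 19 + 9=-2*d - 3*w^2 + w*(-6*d - 25) - 8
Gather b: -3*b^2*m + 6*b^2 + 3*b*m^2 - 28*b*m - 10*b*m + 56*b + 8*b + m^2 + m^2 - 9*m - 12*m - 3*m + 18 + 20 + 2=b^2*(6 - 3*m) + b*(3*m^2 - 38*m + 64) + 2*m^2 - 24*m + 40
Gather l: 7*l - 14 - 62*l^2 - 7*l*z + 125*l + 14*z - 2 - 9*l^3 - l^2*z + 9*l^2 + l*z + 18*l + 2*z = -9*l^3 + l^2*(-z - 53) + l*(150 - 6*z) + 16*z - 16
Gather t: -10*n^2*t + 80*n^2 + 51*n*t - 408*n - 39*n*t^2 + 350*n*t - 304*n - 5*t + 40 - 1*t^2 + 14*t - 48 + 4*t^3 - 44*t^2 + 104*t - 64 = 80*n^2 - 712*n + 4*t^3 + t^2*(-39*n - 45) + t*(-10*n^2 + 401*n + 113) - 72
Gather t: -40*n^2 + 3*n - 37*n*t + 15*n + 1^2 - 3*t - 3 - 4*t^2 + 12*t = -40*n^2 + 18*n - 4*t^2 + t*(9 - 37*n) - 2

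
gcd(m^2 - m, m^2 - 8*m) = m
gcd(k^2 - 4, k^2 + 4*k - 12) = k - 2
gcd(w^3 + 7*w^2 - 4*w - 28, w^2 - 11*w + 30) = 1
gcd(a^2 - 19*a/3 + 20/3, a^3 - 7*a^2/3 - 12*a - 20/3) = a - 5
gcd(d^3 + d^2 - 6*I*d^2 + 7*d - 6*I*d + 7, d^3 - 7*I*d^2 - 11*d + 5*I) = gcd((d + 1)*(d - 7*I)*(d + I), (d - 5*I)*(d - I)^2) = 1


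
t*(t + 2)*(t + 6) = t^3 + 8*t^2 + 12*t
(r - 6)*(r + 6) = r^2 - 36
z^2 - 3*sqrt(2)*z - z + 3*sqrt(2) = (z - 1)*(z - 3*sqrt(2))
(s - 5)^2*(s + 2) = s^3 - 8*s^2 + 5*s + 50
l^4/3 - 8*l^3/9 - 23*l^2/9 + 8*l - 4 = (l/3 + 1)*(l - 3)*(l - 2)*(l - 2/3)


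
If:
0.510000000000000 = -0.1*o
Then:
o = -5.10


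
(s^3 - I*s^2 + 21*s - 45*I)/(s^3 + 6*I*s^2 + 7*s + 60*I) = (s - 3*I)/(s + 4*I)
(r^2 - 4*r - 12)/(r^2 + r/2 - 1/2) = 2*(r^2 - 4*r - 12)/(2*r^2 + r - 1)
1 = 1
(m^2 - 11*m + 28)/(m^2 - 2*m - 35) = (m - 4)/(m + 5)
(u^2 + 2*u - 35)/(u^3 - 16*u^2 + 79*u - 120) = (u + 7)/(u^2 - 11*u + 24)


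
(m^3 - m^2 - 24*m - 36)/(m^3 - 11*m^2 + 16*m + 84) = (m + 3)/(m - 7)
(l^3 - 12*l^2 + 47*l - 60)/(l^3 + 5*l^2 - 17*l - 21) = (l^2 - 9*l + 20)/(l^2 + 8*l + 7)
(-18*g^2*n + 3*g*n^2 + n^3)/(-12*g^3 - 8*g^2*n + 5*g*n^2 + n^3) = n*(3*g - n)/(2*g^2 + g*n - n^2)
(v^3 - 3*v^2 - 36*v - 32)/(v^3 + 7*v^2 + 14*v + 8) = (v - 8)/(v + 2)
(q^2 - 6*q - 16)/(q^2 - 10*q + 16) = (q + 2)/(q - 2)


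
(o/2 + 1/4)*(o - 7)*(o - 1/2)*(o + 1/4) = o^4/2 - 27*o^3/8 - o^2 + 27*o/32 + 7/32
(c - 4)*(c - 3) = c^2 - 7*c + 12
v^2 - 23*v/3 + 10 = (v - 6)*(v - 5/3)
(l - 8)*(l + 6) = l^2 - 2*l - 48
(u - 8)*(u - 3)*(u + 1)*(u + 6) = u^4 - 4*u^3 - 47*u^2 + 102*u + 144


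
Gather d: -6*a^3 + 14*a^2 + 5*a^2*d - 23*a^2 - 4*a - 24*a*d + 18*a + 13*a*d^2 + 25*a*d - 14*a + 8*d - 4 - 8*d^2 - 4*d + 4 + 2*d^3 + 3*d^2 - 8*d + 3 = -6*a^3 - 9*a^2 + 2*d^3 + d^2*(13*a - 5) + d*(5*a^2 + a - 4) + 3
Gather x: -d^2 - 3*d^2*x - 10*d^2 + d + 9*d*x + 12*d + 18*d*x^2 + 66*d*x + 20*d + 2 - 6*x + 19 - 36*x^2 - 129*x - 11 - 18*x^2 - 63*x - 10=-11*d^2 + 33*d + x^2*(18*d - 54) + x*(-3*d^2 + 75*d - 198)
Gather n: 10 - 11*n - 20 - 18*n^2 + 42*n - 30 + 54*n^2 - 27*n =36*n^2 + 4*n - 40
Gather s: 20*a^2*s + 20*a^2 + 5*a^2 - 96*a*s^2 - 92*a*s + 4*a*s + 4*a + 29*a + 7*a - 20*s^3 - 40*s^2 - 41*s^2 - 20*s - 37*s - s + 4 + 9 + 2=25*a^2 + 40*a - 20*s^3 + s^2*(-96*a - 81) + s*(20*a^2 - 88*a - 58) + 15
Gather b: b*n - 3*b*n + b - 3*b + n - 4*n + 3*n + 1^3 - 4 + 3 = b*(-2*n - 2)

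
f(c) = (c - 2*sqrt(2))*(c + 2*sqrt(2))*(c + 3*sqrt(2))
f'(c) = (c - 2*sqrt(2))*(c + 2*sqrt(2)) + (c - 2*sqrt(2))*(c + 3*sqrt(2)) + (c + 2*sqrt(2))*(c + 3*sqrt(2))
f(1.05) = -36.51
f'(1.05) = 4.22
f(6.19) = 316.28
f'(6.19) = 159.47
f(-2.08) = -7.94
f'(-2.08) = -12.67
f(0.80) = -37.11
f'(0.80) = 0.71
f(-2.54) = -2.64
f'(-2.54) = -10.20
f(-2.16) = -6.94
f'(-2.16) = -12.33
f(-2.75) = -0.65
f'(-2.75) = -8.65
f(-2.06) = -8.20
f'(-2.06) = -12.75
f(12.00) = 2209.00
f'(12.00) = 525.82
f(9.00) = 966.71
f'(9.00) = 311.37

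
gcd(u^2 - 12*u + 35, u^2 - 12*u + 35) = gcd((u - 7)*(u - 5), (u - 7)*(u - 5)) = u^2 - 12*u + 35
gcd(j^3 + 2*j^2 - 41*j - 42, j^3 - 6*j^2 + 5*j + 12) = j + 1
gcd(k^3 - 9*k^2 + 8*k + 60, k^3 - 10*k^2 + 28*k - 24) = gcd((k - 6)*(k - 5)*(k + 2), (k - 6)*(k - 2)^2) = k - 6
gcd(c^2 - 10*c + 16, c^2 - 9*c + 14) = c - 2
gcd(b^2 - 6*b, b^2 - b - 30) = b - 6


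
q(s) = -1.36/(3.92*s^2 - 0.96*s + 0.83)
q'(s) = -1.36*(0.96 - 7.84*s)/(3.92*s^2 - 0.96*s + 0.83)^2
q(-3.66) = -0.02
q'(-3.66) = -0.01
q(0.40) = -1.27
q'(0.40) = 2.57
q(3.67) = -0.03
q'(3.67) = 0.02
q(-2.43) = -0.05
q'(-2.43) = -0.04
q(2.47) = -0.06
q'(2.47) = 0.05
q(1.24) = -0.24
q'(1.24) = 0.37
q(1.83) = -0.11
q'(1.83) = 0.12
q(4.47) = -0.02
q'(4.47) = 0.01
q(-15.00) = -0.00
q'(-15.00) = -0.00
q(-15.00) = -0.00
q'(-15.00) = -0.00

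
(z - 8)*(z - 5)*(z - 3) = z^3 - 16*z^2 + 79*z - 120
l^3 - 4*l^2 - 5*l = l*(l - 5)*(l + 1)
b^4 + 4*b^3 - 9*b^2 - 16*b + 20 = (b - 2)*(b - 1)*(b + 2)*(b + 5)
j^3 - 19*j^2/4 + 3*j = j*(j - 4)*(j - 3/4)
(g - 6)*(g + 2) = g^2 - 4*g - 12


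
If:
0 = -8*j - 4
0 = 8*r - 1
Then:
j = -1/2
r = 1/8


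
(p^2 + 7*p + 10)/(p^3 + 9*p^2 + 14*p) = (p + 5)/(p*(p + 7))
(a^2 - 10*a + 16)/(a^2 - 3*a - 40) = (a - 2)/(a + 5)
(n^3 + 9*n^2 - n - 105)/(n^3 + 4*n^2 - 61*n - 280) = (n - 3)/(n - 8)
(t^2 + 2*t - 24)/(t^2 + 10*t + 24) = (t - 4)/(t + 4)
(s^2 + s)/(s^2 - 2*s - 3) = s/(s - 3)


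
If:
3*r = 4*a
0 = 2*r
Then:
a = 0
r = 0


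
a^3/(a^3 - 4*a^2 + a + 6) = a^3/(a^3 - 4*a^2 + a + 6)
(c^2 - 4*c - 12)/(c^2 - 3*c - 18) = (c + 2)/(c + 3)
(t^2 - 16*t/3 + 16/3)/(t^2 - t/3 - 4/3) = (t - 4)/(t + 1)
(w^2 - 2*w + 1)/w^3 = (w^2 - 2*w + 1)/w^3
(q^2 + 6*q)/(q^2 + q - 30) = q/(q - 5)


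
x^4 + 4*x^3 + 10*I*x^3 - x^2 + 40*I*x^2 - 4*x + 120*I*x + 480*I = (x + 4)*(x - 3*I)*(x + 5*I)*(x + 8*I)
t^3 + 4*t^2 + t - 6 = (t - 1)*(t + 2)*(t + 3)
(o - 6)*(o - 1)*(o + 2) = o^3 - 5*o^2 - 8*o + 12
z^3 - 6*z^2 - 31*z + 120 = (z - 8)*(z - 3)*(z + 5)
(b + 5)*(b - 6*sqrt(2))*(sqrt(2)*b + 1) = sqrt(2)*b^3 - 11*b^2 + 5*sqrt(2)*b^2 - 55*b - 6*sqrt(2)*b - 30*sqrt(2)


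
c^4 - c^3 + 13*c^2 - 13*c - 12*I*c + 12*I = (c - 1)*(c - 3*I)*(c - I)*(c + 4*I)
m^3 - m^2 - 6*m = m*(m - 3)*(m + 2)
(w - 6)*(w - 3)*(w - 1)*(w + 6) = w^4 - 4*w^3 - 33*w^2 + 144*w - 108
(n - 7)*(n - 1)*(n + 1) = n^3 - 7*n^2 - n + 7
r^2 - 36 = (r - 6)*(r + 6)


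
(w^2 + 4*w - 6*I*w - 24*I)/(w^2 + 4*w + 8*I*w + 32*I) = (w - 6*I)/(w + 8*I)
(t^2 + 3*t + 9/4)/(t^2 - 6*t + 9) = (t^2 + 3*t + 9/4)/(t^2 - 6*t + 9)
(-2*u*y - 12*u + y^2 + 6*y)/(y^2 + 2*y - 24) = (-2*u + y)/(y - 4)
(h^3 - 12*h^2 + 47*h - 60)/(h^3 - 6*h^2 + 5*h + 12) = (h - 5)/(h + 1)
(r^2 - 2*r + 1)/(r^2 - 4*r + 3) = (r - 1)/(r - 3)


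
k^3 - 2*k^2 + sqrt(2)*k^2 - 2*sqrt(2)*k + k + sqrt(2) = (k - 1)^2*(k + sqrt(2))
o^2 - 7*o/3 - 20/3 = (o - 4)*(o + 5/3)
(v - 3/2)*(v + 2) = v^2 + v/2 - 3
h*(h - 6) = h^2 - 6*h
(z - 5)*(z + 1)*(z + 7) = z^3 + 3*z^2 - 33*z - 35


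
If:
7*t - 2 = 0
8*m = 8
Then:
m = 1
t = 2/7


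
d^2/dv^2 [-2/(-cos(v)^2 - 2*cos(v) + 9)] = (-8*sin(v)^4 + 84*sin(v)^2 - 21*cos(v) - 3*cos(3*v) - 24)/(-sin(v)^2 + 2*cos(v) - 8)^3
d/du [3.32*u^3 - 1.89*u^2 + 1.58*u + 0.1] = 9.96*u^2 - 3.78*u + 1.58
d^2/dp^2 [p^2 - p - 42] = 2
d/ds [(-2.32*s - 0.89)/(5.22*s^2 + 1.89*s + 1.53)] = (12.1104*s^2 + 9.2916*s - 1.8675)/(27.2484*s^4 + 19.7316*s^3 + 19.5453*s^2 + 5.7834*s + 2.3409)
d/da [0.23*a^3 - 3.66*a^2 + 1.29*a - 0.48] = 0.69*a^2 - 7.32*a + 1.29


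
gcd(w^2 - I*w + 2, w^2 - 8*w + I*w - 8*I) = w + I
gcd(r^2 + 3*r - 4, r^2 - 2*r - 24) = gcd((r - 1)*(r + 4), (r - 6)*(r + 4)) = r + 4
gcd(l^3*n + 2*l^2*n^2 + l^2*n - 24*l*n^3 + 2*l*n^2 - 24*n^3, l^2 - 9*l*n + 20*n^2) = l - 4*n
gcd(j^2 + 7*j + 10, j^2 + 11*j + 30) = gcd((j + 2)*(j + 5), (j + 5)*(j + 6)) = j + 5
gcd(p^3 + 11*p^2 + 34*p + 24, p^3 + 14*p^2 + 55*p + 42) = p^2 + 7*p + 6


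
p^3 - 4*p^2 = p^2*(p - 4)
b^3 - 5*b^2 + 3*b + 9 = (b - 3)^2*(b + 1)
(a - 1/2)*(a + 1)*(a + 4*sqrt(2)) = a^3 + a^2/2 + 4*sqrt(2)*a^2 - a/2 + 2*sqrt(2)*a - 2*sqrt(2)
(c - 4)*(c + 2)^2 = c^3 - 12*c - 16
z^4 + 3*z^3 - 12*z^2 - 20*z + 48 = (z - 2)^2*(z + 3)*(z + 4)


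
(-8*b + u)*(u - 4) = -8*b*u + 32*b + u^2 - 4*u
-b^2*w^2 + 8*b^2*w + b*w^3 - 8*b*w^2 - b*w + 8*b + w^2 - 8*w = (-b + w)*(w - 8)*(b*w + 1)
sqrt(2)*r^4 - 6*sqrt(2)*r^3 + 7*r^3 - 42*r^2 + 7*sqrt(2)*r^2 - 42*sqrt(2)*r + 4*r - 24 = (r - 6)*(r + sqrt(2))*(r + 2*sqrt(2))*(sqrt(2)*r + 1)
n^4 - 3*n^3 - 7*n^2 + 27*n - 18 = (n - 3)*(n - 2)*(n - 1)*(n + 3)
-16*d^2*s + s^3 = s*(-4*d + s)*(4*d + s)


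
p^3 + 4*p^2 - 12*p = p*(p - 2)*(p + 6)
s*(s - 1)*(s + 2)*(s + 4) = s^4 + 5*s^3 + 2*s^2 - 8*s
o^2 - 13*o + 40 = (o - 8)*(o - 5)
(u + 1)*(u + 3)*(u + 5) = u^3 + 9*u^2 + 23*u + 15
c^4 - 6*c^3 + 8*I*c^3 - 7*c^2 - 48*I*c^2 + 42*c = c*(c - 6)*(c + I)*(c + 7*I)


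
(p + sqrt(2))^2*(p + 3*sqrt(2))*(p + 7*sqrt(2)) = p^4 + 12*sqrt(2)*p^3 + 84*p^2 + 104*sqrt(2)*p + 84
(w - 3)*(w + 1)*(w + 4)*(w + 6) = w^4 + 8*w^3 + w^2 - 78*w - 72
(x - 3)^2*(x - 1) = x^3 - 7*x^2 + 15*x - 9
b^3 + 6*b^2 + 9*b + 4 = (b + 1)^2*(b + 4)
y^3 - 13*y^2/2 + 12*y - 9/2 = (y - 3)^2*(y - 1/2)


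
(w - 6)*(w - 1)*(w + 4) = w^3 - 3*w^2 - 22*w + 24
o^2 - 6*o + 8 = (o - 4)*(o - 2)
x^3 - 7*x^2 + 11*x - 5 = (x - 5)*(x - 1)^2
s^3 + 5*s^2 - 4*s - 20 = (s - 2)*(s + 2)*(s + 5)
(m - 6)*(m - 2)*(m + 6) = m^3 - 2*m^2 - 36*m + 72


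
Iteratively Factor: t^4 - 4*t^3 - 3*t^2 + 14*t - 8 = (t - 4)*(t^3 - 3*t + 2) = (t - 4)*(t - 1)*(t^2 + t - 2) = (t - 4)*(t - 1)^2*(t + 2)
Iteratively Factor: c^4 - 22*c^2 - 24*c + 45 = (c + 3)*(c^3 - 3*c^2 - 13*c + 15) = (c - 1)*(c + 3)*(c^2 - 2*c - 15) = (c - 1)*(c + 3)^2*(c - 5)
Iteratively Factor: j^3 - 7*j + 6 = (j + 3)*(j^2 - 3*j + 2) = (j - 2)*(j + 3)*(j - 1)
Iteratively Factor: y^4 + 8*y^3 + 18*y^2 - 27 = (y + 3)*(y^3 + 5*y^2 + 3*y - 9) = (y - 1)*(y + 3)*(y^2 + 6*y + 9) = (y - 1)*(y + 3)^2*(y + 3)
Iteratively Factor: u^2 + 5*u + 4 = (u + 1)*(u + 4)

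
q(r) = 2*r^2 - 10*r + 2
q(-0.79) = 11.15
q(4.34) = -3.73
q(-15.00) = 602.00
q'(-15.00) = -70.00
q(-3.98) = 73.48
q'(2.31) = -0.76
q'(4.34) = 7.36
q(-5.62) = 121.37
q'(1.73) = -3.08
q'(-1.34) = -15.36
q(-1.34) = 18.99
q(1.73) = -9.31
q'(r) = 4*r - 10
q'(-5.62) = -32.48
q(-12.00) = 410.00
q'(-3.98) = -25.92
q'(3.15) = 2.60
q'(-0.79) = -13.16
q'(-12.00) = -58.00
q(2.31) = -10.43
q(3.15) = -9.66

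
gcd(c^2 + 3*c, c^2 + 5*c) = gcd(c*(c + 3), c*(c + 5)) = c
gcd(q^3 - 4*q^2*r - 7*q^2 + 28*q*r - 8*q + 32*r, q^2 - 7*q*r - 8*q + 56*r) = q - 8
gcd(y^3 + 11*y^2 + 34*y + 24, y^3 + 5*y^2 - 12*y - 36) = y + 6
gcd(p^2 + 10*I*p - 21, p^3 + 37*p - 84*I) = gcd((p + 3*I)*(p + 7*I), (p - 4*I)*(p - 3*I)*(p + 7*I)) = p + 7*I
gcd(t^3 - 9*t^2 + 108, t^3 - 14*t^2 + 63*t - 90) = t - 6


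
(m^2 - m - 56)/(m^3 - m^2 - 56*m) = 1/m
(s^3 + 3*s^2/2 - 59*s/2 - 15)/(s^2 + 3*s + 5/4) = 2*(s^2 + s - 30)/(2*s + 5)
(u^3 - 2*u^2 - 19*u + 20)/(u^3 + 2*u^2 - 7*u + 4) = (u - 5)/(u - 1)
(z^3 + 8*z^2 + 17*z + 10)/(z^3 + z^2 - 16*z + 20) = (z^2 + 3*z + 2)/(z^2 - 4*z + 4)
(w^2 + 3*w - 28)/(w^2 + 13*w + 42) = (w - 4)/(w + 6)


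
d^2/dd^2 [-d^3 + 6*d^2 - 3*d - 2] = 12 - 6*d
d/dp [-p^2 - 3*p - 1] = -2*p - 3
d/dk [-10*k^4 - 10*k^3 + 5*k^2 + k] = -40*k^3 - 30*k^2 + 10*k + 1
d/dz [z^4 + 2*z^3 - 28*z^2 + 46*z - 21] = 4*z^3 + 6*z^2 - 56*z + 46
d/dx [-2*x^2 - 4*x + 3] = -4*x - 4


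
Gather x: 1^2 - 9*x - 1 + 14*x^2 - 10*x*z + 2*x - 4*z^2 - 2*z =14*x^2 + x*(-10*z - 7) - 4*z^2 - 2*z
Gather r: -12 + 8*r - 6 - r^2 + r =-r^2 + 9*r - 18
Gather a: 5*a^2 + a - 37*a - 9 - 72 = 5*a^2 - 36*a - 81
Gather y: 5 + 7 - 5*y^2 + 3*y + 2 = -5*y^2 + 3*y + 14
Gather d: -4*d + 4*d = 0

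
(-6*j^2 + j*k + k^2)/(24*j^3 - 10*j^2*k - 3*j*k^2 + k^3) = -1/(4*j - k)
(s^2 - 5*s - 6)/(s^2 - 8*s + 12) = (s + 1)/(s - 2)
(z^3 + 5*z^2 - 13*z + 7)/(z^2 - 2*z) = (z^3 + 5*z^2 - 13*z + 7)/(z*(z - 2))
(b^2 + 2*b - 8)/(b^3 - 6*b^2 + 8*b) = (b + 4)/(b*(b - 4))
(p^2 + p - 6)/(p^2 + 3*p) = (p - 2)/p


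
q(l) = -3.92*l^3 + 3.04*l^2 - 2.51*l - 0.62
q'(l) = -11.76*l^2 + 6.08*l - 2.51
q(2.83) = -72.22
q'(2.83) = -79.49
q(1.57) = -12.24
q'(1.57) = -21.95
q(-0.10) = -0.33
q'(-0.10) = -3.24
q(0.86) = -3.02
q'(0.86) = -5.98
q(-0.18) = -0.05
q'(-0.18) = -3.99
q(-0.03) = -0.54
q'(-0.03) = -2.70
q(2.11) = -29.21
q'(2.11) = -42.04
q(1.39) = -8.76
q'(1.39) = -16.78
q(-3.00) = 140.11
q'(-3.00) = -126.59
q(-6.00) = 970.60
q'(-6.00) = -462.35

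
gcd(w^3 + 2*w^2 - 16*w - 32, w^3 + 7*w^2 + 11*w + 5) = 1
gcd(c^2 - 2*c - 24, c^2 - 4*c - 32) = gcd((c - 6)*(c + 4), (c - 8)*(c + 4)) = c + 4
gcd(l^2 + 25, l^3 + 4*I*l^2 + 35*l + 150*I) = l + 5*I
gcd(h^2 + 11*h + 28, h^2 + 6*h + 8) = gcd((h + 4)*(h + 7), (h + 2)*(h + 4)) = h + 4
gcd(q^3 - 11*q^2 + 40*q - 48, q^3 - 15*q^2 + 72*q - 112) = q^2 - 8*q + 16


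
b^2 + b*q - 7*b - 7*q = (b - 7)*(b + q)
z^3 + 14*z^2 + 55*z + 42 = (z + 1)*(z + 6)*(z + 7)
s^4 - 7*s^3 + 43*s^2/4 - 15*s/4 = s*(s - 5)*(s - 3/2)*(s - 1/2)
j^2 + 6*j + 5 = (j + 1)*(j + 5)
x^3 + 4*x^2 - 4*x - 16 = (x - 2)*(x + 2)*(x + 4)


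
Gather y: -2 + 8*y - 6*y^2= -6*y^2 + 8*y - 2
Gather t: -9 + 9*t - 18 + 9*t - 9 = 18*t - 36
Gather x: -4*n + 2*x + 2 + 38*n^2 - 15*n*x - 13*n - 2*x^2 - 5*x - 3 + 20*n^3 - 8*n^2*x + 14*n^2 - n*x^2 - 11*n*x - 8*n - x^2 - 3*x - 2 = 20*n^3 + 52*n^2 - 25*n + x^2*(-n - 3) + x*(-8*n^2 - 26*n - 6) - 3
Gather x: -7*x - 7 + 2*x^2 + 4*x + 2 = 2*x^2 - 3*x - 5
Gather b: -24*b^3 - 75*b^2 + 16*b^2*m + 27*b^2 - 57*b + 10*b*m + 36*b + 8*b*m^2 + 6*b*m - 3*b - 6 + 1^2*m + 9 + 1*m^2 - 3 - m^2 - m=-24*b^3 + b^2*(16*m - 48) + b*(8*m^2 + 16*m - 24)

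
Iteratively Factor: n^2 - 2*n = (n - 2)*(n)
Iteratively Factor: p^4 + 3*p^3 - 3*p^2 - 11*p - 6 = (p + 1)*(p^3 + 2*p^2 - 5*p - 6) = (p + 1)*(p + 3)*(p^2 - p - 2) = (p - 2)*(p + 1)*(p + 3)*(p + 1)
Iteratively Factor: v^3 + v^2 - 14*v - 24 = (v + 2)*(v^2 - v - 12) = (v - 4)*(v + 2)*(v + 3)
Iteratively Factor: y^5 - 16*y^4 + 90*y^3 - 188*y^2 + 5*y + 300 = (y - 3)*(y^4 - 13*y^3 + 51*y^2 - 35*y - 100) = (y - 5)*(y - 3)*(y^3 - 8*y^2 + 11*y + 20) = (y - 5)*(y - 4)*(y - 3)*(y^2 - 4*y - 5) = (y - 5)^2*(y - 4)*(y - 3)*(y + 1)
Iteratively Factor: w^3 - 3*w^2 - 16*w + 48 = (w - 3)*(w^2 - 16) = (w - 3)*(w + 4)*(w - 4)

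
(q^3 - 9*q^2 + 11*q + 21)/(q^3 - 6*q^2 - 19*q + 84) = (q + 1)/(q + 4)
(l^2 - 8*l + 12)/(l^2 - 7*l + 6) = (l - 2)/(l - 1)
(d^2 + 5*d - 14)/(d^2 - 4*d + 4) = (d + 7)/(d - 2)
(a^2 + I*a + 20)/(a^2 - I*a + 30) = (a - 4*I)/(a - 6*I)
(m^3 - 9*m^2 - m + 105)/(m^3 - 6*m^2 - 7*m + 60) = (m - 7)/(m - 4)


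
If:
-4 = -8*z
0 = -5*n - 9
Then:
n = -9/5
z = 1/2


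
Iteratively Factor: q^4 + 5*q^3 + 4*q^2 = (q + 1)*(q^3 + 4*q^2) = q*(q + 1)*(q^2 + 4*q) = q^2*(q + 1)*(q + 4)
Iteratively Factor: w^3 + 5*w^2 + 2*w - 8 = (w - 1)*(w^2 + 6*w + 8) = (w - 1)*(w + 4)*(w + 2)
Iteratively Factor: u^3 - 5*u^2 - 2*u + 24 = (u - 3)*(u^2 - 2*u - 8) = (u - 3)*(u + 2)*(u - 4)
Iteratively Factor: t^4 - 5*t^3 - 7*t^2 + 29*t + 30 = (t - 3)*(t^3 - 2*t^2 - 13*t - 10) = (t - 3)*(t + 1)*(t^2 - 3*t - 10) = (t - 3)*(t + 1)*(t + 2)*(t - 5)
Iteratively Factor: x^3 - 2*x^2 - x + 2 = (x - 1)*(x^2 - x - 2) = (x - 1)*(x + 1)*(x - 2)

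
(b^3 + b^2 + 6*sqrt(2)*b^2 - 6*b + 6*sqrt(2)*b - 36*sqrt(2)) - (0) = b^3 + b^2 + 6*sqrt(2)*b^2 - 6*b + 6*sqrt(2)*b - 36*sqrt(2)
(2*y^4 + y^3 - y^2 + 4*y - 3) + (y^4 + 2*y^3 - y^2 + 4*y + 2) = 3*y^4 + 3*y^3 - 2*y^2 + 8*y - 1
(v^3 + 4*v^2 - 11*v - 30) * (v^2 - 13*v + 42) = v^5 - 9*v^4 - 21*v^3 + 281*v^2 - 72*v - 1260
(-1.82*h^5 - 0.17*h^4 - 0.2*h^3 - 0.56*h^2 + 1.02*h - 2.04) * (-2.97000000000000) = 5.4054*h^5 + 0.5049*h^4 + 0.594*h^3 + 1.6632*h^2 - 3.0294*h + 6.0588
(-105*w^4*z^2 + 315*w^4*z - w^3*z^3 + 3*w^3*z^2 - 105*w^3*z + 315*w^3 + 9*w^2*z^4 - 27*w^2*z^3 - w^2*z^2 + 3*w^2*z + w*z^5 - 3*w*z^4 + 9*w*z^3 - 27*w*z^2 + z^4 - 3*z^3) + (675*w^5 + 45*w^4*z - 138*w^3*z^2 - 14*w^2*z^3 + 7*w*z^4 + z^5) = 675*w^5 - 105*w^4*z^2 + 360*w^4*z - w^3*z^3 - 135*w^3*z^2 - 105*w^3*z + 315*w^3 + 9*w^2*z^4 - 41*w^2*z^3 - w^2*z^2 + 3*w^2*z + w*z^5 + 4*w*z^4 + 9*w*z^3 - 27*w*z^2 + z^5 + z^4 - 3*z^3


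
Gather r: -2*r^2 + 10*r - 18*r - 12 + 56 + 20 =-2*r^2 - 8*r + 64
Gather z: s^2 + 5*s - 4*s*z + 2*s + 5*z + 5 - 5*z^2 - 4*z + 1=s^2 + 7*s - 5*z^2 + z*(1 - 4*s) + 6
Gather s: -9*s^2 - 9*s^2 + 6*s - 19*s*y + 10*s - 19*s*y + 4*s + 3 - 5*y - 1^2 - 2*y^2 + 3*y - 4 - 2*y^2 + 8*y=-18*s^2 + s*(20 - 38*y) - 4*y^2 + 6*y - 2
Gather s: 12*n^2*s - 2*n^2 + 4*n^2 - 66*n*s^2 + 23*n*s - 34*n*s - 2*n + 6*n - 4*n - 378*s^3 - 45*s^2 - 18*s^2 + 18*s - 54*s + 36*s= 2*n^2 - 378*s^3 + s^2*(-66*n - 63) + s*(12*n^2 - 11*n)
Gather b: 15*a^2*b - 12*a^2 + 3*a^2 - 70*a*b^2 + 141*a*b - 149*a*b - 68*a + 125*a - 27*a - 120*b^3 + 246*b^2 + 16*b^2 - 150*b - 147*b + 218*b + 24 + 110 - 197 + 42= -9*a^2 + 30*a - 120*b^3 + b^2*(262 - 70*a) + b*(15*a^2 - 8*a - 79) - 21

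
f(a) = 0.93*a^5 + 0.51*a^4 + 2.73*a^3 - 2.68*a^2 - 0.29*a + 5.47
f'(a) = 4.65*a^4 + 2.04*a^3 + 8.19*a^2 - 5.36*a - 0.29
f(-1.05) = -0.91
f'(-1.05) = 17.66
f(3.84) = 1006.81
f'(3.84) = 1226.47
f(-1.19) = -3.78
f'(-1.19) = 23.57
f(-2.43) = -109.84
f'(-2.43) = 193.96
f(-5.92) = -6788.99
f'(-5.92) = 5606.59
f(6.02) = 8525.03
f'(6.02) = 6816.47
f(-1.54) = -15.60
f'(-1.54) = 46.09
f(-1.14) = -2.66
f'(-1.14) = 21.30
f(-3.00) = -276.17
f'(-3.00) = 411.07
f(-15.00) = -690206.93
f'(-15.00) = 230444.11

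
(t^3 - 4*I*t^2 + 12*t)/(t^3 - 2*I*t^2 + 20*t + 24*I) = t/(t + 2*I)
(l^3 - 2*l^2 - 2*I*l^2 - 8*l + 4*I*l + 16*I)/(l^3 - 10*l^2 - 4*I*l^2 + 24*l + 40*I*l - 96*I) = (l^2 + l*(2 - 2*I) - 4*I)/(l^2 + l*(-6 - 4*I) + 24*I)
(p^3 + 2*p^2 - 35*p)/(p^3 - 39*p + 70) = p/(p - 2)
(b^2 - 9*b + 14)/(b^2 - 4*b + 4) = (b - 7)/(b - 2)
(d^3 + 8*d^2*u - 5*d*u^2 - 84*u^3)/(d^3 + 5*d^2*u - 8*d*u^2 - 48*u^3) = (d + 7*u)/(d + 4*u)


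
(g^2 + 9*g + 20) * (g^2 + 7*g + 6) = g^4 + 16*g^3 + 89*g^2 + 194*g + 120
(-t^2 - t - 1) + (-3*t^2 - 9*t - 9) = -4*t^2 - 10*t - 10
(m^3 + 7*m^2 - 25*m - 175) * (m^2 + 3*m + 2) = m^5 + 10*m^4 - 2*m^3 - 236*m^2 - 575*m - 350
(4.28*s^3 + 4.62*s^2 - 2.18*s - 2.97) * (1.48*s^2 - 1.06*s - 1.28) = 6.3344*s^5 + 2.3008*s^4 - 13.602*s^3 - 7.9984*s^2 + 5.9386*s + 3.8016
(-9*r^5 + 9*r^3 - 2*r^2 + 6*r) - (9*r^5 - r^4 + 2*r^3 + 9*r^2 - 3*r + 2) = -18*r^5 + r^4 + 7*r^3 - 11*r^2 + 9*r - 2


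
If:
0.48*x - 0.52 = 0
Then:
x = 1.08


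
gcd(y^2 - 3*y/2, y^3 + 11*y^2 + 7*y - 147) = 1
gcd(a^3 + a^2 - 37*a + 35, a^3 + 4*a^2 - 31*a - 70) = a^2 + 2*a - 35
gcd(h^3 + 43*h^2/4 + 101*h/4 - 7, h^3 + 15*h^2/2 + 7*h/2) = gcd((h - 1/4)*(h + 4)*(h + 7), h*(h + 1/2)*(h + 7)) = h + 7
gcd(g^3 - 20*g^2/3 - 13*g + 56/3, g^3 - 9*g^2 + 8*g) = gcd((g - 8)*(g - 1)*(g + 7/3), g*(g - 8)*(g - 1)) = g^2 - 9*g + 8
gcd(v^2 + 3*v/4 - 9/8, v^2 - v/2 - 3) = v + 3/2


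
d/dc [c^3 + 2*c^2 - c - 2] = 3*c^2 + 4*c - 1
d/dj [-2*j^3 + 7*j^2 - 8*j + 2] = -6*j^2 + 14*j - 8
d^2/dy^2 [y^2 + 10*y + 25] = 2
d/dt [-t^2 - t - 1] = -2*t - 1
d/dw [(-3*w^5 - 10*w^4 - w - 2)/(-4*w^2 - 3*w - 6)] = 4*w*(9*w^5 + 29*w^4 + 45*w^3 + 60*w^2 - w - 4)/(16*w^4 + 24*w^3 + 57*w^2 + 36*w + 36)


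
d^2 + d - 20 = (d - 4)*(d + 5)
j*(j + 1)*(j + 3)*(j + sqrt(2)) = j^4 + sqrt(2)*j^3 + 4*j^3 + 3*j^2 + 4*sqrt(2)*j^2 + 3*sqrt(2)*j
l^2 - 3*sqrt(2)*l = l*(l - 3*sqrt(2))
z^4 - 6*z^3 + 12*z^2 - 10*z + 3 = (z - 3)*(z - 1)^3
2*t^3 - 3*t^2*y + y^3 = (-t + y)^2*(2*t + y)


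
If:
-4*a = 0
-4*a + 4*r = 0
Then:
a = 0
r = 0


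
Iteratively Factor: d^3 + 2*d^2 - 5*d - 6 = (d + 1)*(d^2 + d - 6) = (d - 2)*(d + 1)*(d + 3)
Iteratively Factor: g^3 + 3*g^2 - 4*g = (g + 4)*(g^2 - g) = (g - 1)*(g + 4)*(g)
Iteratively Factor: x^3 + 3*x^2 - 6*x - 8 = (x + 1)*(x^2 + 2*x - 8) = (x + 1)*(x + 4)*(x - 2)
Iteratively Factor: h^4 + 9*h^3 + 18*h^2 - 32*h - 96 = (h + 3)*(h^3 + 6*h^2 - 32) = (h - 2)*(h + 3)*(h^2 + 8*h + 16) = (h - 2)*(h + 3)*(h + 4)*(h + 4)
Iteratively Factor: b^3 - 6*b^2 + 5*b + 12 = (b - 4)*(b^2 - 2*b - 3) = (b - 4)*(b + 1)*(b - 3)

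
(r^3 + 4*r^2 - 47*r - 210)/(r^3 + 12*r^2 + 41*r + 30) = (r - 7)/(r + 1)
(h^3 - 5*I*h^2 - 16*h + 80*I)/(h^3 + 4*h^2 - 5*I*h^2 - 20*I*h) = (h - 4)/h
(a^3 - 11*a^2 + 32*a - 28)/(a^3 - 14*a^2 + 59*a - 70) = (a - 2)/(a - 5)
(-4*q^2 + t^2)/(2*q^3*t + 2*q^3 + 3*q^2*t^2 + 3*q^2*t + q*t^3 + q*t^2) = (-2*q + t)/(q*(q*t + q + t^2 + t))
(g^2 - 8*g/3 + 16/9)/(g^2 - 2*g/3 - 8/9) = (3*g - 4)/(3*g + 2)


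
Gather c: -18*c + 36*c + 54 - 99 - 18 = 18*c - 63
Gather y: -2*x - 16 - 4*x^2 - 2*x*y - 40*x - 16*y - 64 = -4*x^2 - 42*x + y*(-2*x - 16) - 80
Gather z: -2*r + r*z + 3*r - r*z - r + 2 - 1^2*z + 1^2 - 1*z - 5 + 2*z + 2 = 0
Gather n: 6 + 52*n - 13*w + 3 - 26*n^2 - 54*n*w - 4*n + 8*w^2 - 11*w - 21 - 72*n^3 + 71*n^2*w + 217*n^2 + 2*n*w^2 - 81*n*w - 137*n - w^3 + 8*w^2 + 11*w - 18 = -72*n^3 + n^2*(71*w + 191) + n*(2*w^2 - 135*w - 89) - w^3 + 16*w^2 - 13*w - 30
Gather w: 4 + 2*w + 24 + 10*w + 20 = 12*w + 48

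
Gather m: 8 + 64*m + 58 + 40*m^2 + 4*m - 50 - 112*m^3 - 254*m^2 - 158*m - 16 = -112*m^3 - 214*m^2 - 90*m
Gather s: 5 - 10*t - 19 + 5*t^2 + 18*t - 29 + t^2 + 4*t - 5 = 6*t^2 + 12*t - 48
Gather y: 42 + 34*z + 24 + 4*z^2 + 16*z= 4*z^2 + 50*z + 66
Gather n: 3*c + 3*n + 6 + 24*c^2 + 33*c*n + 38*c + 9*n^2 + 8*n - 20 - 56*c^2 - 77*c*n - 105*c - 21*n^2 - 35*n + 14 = -32*c^2 - 64*c - 12*n^2 + n*(-44*c - 24)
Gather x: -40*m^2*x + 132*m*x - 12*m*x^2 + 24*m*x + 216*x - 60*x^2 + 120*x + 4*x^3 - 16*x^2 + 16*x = 4*x^3 + x^2*(-12*m - 76) + x*(-40*m^2 + 156*m + 352)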